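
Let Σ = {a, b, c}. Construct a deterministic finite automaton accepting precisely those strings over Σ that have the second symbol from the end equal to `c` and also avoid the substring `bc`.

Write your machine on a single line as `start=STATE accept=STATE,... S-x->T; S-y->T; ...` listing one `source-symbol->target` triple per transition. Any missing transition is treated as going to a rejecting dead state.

Handle the two conditions separately and then intersect. The first has 13 states tracking the last 2 symbols read; the second has 3 states tracking partial matches of the forbidden pattern `bc`. A product state is a pair (one from each), accepting exactly when both do. Minimizing collapses redundant product states.
A 7-state machine:
        a   b   c  
>  S0   S0  S1  S2 
   S1   S0  S1  S3 
   S2   S4  S5  S6 
   S3   S3  S3  S3 
 * S4   S0  S1  S2 
 * S5   S0  S1  S3 
 * S6   S4  S5  S6 
(> = start, * = accepting)

start=S0; accept=S4,S5,S6; S0-a->S0; S0-b->S1; S0-c->S2; S1-a->S0; S1-b->S1; S1-c->S3; S2-a->S4; S2-b->S5; S2-c->S6; S3-a->S3; S3-b->S3; S3-c->S3; S4-a->S0; S4-b->S1; S4-c->S2; S5-a->S0; S5-b->S1; S5-c->S3; S6-a->S4; S6-b->S5; S6-c->S6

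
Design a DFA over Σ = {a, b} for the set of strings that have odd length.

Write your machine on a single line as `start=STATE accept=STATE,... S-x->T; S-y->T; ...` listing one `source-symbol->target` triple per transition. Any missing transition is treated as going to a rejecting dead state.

Only the length mod 2 matters, so use a 2-cycle: from any state, every input symbol moves to the next state, wrapping s1 back to s0. Mark s1 accepting.
2 states suffice.
        a   b  
>  s0   s1  s1 
 * s1   s0  s0 
(> = start, * = accepting)

start=s0; accept=s1; s0-a->s1; s0-b->s1; s1-a->s0; s1-b->s0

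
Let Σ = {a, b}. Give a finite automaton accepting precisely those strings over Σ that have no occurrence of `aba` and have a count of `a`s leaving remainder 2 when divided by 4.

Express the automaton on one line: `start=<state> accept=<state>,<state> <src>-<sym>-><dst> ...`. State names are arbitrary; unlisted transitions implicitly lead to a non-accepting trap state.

Handle the two conditions separately and then intersect. One (4 states) tracks partial matches of the forbidden pattern `aba`; the other (4 states) tracks the count of `a`s modulo 4. Each combined state is a pair, one component from each; accept when both components accept. Minimizing collapses redundant product states.
A 13-state machine:
          a    b  
>  q0     q1   q0 
   q1     q2   q3 
 * q2     q4   q5 
   q3     q6   q7 
   q4     q8   q9 
 * q5     q6  q10 
   q6     q6   q6 
   q7     q2   q7 
   q8     q1  q11 
   q9     q6  q12 
 * q10    q4  q10 
   q11    q6   q0 
   q12    q8  q12 
(> = start, * = accepting)

start=q0 accept=q2,q5,q10 q0-a->q1 q0-b->q0 q1-a->q2 q1-b->q3 q2-a->q4 q2-b->q5 q3-a->q6 q3-b->q7 q4-a->q8 q4-b->q9 q5-a->q6 q5-b->q10 q6-a->q6 q6-b->q6 q7-a->q2 q7-b->q7 q8-a->q1 q8-b->q11 q9-a->q6 q9-b->q12 q10-a->q4 q10-b->q10 q11-a->q6 q11-b->q0 q12-a->q8 q12-b->q12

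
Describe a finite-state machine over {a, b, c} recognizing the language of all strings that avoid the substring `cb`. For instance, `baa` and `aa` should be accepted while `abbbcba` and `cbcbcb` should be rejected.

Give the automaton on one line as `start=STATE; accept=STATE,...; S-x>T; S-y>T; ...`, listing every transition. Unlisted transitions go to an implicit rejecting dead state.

This is the complement of 'contains `cb`'. Use the same substring-matching states — q0 through q2 holding how much of `cb` has just been matched — but flip the accepting set: everything except the trap q2 accepts.
With 3 states:
        a   b   c  
>* q0   q0  q0  q1 
 * q1   q0  q2  q1 
   q2   q2  q2  q2 
(> = start, * = accepting)

start=q0; accept=q0,q1; q0-a>q0; q0-b>q0; q0-c>q1; q1-a>q0; q1-b>q2; q1-c>q1; q2-a>q2; q2-b>q2; q2-c>q2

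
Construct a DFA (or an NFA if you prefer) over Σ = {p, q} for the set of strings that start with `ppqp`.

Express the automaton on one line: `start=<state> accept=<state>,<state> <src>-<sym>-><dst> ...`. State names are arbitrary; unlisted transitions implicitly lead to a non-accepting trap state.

Check the first 4 symbols one by one: S0 through S3 record how many have matched `ppqp` so far; any wrong symbol goes to the dead state S5. After all 4 match we enter the accepting sink S4.
        p   q  
>  S0   S1  S5 
   S1   S2  S5 
   S2   S5  S3 
   S3   S4  S5 
 * S4   S4  S4 
   S5   S5  S5 
(> = start, * = accepting)

start=S0 accept=S4 S0-p->S1 S0-q->S5 S1-p->S2 S1-q->S5 S2-p->S5 S2-q->S3 S3-p->S4 S3-q->S5 S4-p->S4 S4-q->S4 S5-p->S5 S5-q->S5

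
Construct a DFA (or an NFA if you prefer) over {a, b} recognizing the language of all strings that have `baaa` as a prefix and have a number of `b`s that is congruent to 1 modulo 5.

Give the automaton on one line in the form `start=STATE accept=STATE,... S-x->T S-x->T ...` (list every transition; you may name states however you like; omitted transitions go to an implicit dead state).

start=q0 accept=q8 q0-a->q1 q0-b->q2 q1-a->q1 q1-b->q3 q2-a->q4 q2-b->q5 q3-a->q3 q3-b->q5 q4-a->q6 q4-b->q5 q5-a->q5 q5-b->q7 q6-a->q8 q6-b->q5 q7-a->q7 q7-b->q9 q8-a->q8 q8-b->q10 q9-a->q9 q9-b->q1 q10-a->q10 q10-b->q11 q11-a->q11 q11-b->q12 q12-a->q12 q12-b->q13 q13-a->q13 q13-b->q8

Run two small machines in parallel and take their product. The first has 6 states tracking whether the input so far still matches the prefix `baaa`; the second has 5 states tracking the count of `b`s modulo 5. A product state is a pair (one from each), accepting exactly when both do.
A 14-state machine:
          a    b  
>  q0     q1   q2 
   q1     q1   q3 
   q2     q4   q5 
   q3     q3   q5 
   q4     q6   q5 
   q5     q5   q7 
   q6     q8   q5 
   q7     q7   q9 
 * q8     q8  q10 
   q9     q9   q1 
   q10   q10  q11 
   q11   q11  q12 
   q12   q12  q13 
   q13   q13   q8 
(> = start, * = accepting)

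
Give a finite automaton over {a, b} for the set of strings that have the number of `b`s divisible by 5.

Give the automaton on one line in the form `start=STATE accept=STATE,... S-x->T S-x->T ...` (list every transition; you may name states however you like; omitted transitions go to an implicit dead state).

start=S0 accept=S0 S0-a->S0 S0-b->S1 S1-a->S1 S1-b->S2 S2-a->S2 S2-b->S3 S3-a->S3 S3-b->S4 S4-a->S4 S4-b->S0

The only thing that matters is how many `b`s have appeared, reduced mod 5. Use one state per residue: S0 for 0, …, S4 for 4. Reading `b` moves to the next residue; anything else stays put. S0 is accepting.
        a   b  
>* S0   S0  S1 
   S1   S1  S2 
   S2   S2  S3 
   S3   S3  S4 
   S4   S4  S0 
(> = start, * = accepting)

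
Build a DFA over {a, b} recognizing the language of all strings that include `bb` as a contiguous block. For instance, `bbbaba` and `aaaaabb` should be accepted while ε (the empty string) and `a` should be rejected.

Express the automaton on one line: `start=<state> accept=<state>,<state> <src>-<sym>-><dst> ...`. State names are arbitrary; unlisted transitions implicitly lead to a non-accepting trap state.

Track how much of `bb` has been matched so far: state S0 is no progress, S2 is the absorbing accept state reached once `bb` has occurred. Intermediate states record partial matches; on a mismatch, fall back to the longest reusable overlap.
        a   b  
>  S0   S0  S1 
   S1   S0  S2 
 * S2   S2  S2 
(> = start, * = accepting)

start=S0 accept=S2 S0-a->S0 S0-b->S1 S1-a->S0 S1-b->S2 S2-a->S2 S2-b->S2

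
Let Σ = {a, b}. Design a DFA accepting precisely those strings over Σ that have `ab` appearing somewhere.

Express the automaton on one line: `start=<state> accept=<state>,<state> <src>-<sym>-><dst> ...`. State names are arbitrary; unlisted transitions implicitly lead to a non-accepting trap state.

States s0..s1 record the length of the longest prefix of `ab` that matches the current input suffix. Reaching s2 means `ab` has been seen, and we stay there forever. Accept from s2.
3 states suffice.
        a   b  
>  s0   s1  s0 
   s1   s1  s2 
 * s2   s2  s2 
(> = start, * = accepting)

start=s0 accept=s2 s0-a->s1 s0-b->s0 s1-a->s1 s1-b->s2 s2-a->s2 s2-b->s2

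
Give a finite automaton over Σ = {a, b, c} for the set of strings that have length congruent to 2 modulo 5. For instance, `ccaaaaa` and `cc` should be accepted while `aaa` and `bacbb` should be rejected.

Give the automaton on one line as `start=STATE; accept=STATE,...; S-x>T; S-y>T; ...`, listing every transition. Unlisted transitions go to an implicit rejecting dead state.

Count input length modulo 5: every symbol advances one step around the cycle s0 → s1 → s2 → s3 → s4 → s0. Accept at s2.
With 5 states:
        a   b   c  
>  s0   s1  s1  s1 
   s1   s2  s2  s2 
 * s2   s3  s3  s3 
   s3   s4  s4  s4 
   s4   s0  s0  s0 
(> = start, * = accepting)

start=s0; accept=s2; s0-a>s1; s0-b>s1; s0-c>s1; s1-a>s2; s1-b>s2; s1-c>s2; s2-a>s3; s2-b>s3; s2-c>s3; s3-a>s4; s3-b>s4; s3-c>s4; s4-a>s0; s4-b>s0; s4-c>s0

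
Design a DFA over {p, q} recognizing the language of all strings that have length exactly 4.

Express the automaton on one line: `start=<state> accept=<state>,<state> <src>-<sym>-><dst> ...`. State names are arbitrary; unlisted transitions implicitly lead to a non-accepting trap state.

Count input length up to 5: every symbol moves from s0 toward s5, which means 'more than 4' and absorbs. Accept from {s4}.
        p   q  
>  s0   s1  s1 
   s1   s2  s2 
   s2   s3  s3 
   s3   s4  s4 
 * s4   s5  s5 
   s5   s5  s5 
(> = start, * = accepting)

start=s0 accept=s4 s0-p->s1 s0-q->s1 s1-p->s2 s1-q->s2 s2-p->s3 s2-q->s3 s3-p->s4 s3-q->s4 s4-p->s5 s4-q->s5 s5-p->s5 s5-q->s5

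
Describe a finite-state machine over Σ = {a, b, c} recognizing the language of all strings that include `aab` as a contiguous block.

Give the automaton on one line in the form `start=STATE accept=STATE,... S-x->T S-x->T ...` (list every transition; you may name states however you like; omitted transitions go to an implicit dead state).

States q0..q2 record the length of the longest prefix of `aab` that matches the current input suffix. Reaching q3 means `aab` has been seen, and we stay there forever. Accept from q3.
        a   b   c  
>  q0   q1  q0  q0 
   q1   q2  q0  q0 
   q2   q2  q3  q0 
 * q3   q3  q3  q3 
(> = start, * = accepting)

start=q0 accept=q3 q0-a->q1 q0-b->q0 q0-c->q0 q1-a->q2 q1-b->q0 q1-c->q0 q2-a->q2 q2-b->q3 q2-c->q0 q3-a->q3 q3-b->q3 q3-c->q3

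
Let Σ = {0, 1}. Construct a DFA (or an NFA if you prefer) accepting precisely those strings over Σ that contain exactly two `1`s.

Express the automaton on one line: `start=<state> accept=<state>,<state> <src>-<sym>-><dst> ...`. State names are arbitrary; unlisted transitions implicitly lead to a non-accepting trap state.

start=S0 accept=S2 S0-0->S0 S0-1->S1 S1-0->S1 S1-1->S2 S2-0->S2 S2-1->S3 S3-0->S3 S3-1->S3

Count `1`s, saturating at 3: states S0 through S2 mean 0 through 2 `1`s seen; S3 means more than 2. Each `1` increments (capped at S3); other symbols loop. Accept from {S2}.
        0   1  
>  S0   S0  S1 
   S1   S1  S2 
 * S2   S2  S3 
   S3   S3  S3 
(> = start, * = accepting)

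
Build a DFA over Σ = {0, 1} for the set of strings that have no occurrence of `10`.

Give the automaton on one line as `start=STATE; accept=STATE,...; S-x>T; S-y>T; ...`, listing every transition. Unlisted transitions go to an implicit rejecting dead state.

This is the complement of 'contains `10`'. Use the same substring-matching states — S0 through S2 holding how much of `10` has just been matched — but flip the accepting set: everything except the trap S2 accepts.
With 3 states:
        0   1  
>* S0   S0  S1 
 * S1   S2  S1 
   S2   S2  S2 
(> = start, * = accepting)

start=S0; accept=S0,S1; S0-0>S0; S0-1>S1; S1-0>S2; S1-1>S1; S2-0>S2; S2-1>S2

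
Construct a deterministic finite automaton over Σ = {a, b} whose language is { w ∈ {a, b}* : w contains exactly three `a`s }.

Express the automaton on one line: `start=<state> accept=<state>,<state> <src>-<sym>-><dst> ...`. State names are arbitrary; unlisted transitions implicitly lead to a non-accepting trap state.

start=q0 accept=q3 q0-a->q1 q0-b->q0 q1-a->q2 q1-b->q1 q2-a->q3 q2-b->q2 q3-a->q4 q3-b->q3 q4-a->q4 q4-b->q4

Only the number of `a`s matters, and only up to 4. Make a chain q0 → q1 → q2 → q3 → q4 advanced by each `a` (with q4 absorbing); every other symbol self-loops. The accepting set is {q3}.
5 states suffice.
        a   b  
>  q0   q1  q0 
   q1   q2  q1 
   q2   q3  q2 
 * q3   q4  q3 
   q4   q4  q4 
(> = start, * = accepting)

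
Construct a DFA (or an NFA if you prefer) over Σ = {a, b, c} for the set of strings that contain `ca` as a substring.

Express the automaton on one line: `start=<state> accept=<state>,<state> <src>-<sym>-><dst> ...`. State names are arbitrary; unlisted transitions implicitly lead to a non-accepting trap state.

Track how much of `ca` has been matched so far: state q0 is no progress, q2 is the absorbing accept state reached once `ca` has occurred. Intermediate states record partial matches; on a mismatch, fall back to the longest reusable overlap.
        a   b   c  
>  q0   q0  q0  q1 
   q1   q2  q0  q1 
 * q2   q2  q2  q2 
(> = start, * = accepting)

start=q0 accept=q2 q0-a->q0 q0-b->q0 q0-c->q1 q1-a->q2 q1-b->q0 q1-c->q1 q2-a->q2 q2-b->q2 q2-c->q2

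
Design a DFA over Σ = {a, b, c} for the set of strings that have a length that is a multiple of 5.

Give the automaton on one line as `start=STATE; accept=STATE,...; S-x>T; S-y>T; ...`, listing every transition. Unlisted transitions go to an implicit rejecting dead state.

start=s0; accept=s0; s0-a>s1; s0-b>s1; s0-c>s1; s1-a>s2; s1-b>s2; s1-c>s2; s2-a>s3; s2-b>s3; s2-c>s3; s3-a>s4; s3-b>s4; s3-c>s4; s4-a>s0; s4-b>s0; s4-c>s0

Only the length mod 5 matters, so use a 5-cycle: from any state, every input symbol moves to the next state, wrapping s4 back to s0. Mark s0 accepting.
        a   b   c  
>* s0   s1  s1  s1 
   s1   s2  s2  s2 
   s2   s3  s3  s3 
   s3   s4  s4  s4 
   s4   s0  s0  s0 
(> = start, * = accepting)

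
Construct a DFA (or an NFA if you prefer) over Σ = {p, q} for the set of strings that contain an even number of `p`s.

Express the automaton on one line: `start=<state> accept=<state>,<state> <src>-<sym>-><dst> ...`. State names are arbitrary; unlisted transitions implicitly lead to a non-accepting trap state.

The only thing that matters is how many `p`s have appeared, reduced mod 2. Use one state per residue: s0 for 0, …, s1 for 1. Reading `p` moves to the next residue; anything else stays put. s0 is accepting.
A 2-state machine:
        p   q  
>* s0   s1  s0 
   s1   s0  s1 
(> = start, * = accepting)

start=s0 accept=s0 s0-p->s1 s0-q->s0 s1-p->s0 s1-q->s1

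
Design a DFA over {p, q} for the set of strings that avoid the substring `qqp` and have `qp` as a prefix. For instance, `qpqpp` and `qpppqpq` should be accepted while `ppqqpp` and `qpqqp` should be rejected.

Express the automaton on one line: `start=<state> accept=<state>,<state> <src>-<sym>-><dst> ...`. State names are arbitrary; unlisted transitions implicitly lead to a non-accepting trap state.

start=S0 accept=S4,S6,S8 S0-p->S1 S0-q->S2 S1-p->S1 S1-q->S3 S2-p->S4 S2-q->S5 S3-p->S1 S3-q->S5 S4-p->S4 S4-q->S6 S5-p->S7 S5-q->S5 S6-p->S4 S6-q->S8 S7-p->S7 S7-q->S7 S8-p->S9 S8-q->S8 S9-p->S9 S9-q->S9

Run two small machines in parallel and take their product. One (4 states) tracks partial matches of the forbidden pattern `qqp`; the other (4 states) tracks whether the input so far still matches the prefix `qp`. Each combined state is a pair, one component from each; accept when both components accept.
A 10-state machine:
        p   q  
>  S0   S1  S2 
   S1   S1  S3 
   S2   S4  S5 
   S3   S1  S5 
 * S4   S4  S6 
   S5   S7  S5 
 * S6   S4  S8 
   S7   S7  S7 
 * S8   S9  S8 
   S9   S9  S9 
(> = start, * = accepting)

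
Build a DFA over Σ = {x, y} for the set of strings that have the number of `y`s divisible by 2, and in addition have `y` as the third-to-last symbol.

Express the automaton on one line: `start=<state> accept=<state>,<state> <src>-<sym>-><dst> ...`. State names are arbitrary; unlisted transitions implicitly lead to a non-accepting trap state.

start=A accept=M,N,T,W A-x->B A-y->C B-x->D B-y->E C-x->F C-y->G D-x->H D-y->I E-x->J E-y->K F-x->L F-y->M G-x->N G-y->O H-x->H H-y->I I-x->J I-y->K J-x->L J-y->M K-x->N K-y->O L-x->P L-y->Q M-x->R M-y->S N-x->T N-y->U O-x->V O-y->W P-x->P P-y->Q Q-x->R Q-y->S R-x->T R-y->U S-x->V S-y->W T-x->H T-y->I U-x->J U-y->K V-x->L V-y->M W-x->N W-y->O

Handle the two conditions separately and then intersect. One (2 states) tracks the count of `y`s modulo 2; the other (15 states) tracks the last 3 symbols read. Each combined state is a pair, one component from each; accept when both components accept.
With 23 states:
       x  y 
>  A   B  C 
   B   D  E 
   C   F  G 
   D   H  I 
   E   J  K 
   F   L  M 
   G   N  O 
   H   H  I 
   I   J  K 
   J   L  M 
   K   N  O 
   L   P  Q 
 * M   R  S 
 * N   T  U 
   O   V  W 
   P   P  Q 
   Q   R  S 
   R   T  U 
   S   V  W 
 * T   H  I 
   U   J  K 
   V   L  M 
 * W   N  O 
(> = start, * = accepting)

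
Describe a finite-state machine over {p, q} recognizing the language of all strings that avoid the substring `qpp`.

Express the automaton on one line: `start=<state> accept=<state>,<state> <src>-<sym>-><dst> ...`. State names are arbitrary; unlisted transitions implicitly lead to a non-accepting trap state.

Track partial matches of the forbidden pattern `qpp`. State S3 is a dead state reached once `qpp` has occurred; every other state accepts. S0 means no part of `qpp` is currently matched.
        p   q  
>* S0   S0  S1 
 * S1   S2  S1 
 * S2   S3  S1 
   S3   S3  S3 
(> = start, * = accepting)

start=S0 accept=S0,S1,S2 S0-p->S0 S0-q->S1 S1-p->S2 S1-q->S1 S2-p->S3 S2-q->S1 S3-p->S3 S3-q->S3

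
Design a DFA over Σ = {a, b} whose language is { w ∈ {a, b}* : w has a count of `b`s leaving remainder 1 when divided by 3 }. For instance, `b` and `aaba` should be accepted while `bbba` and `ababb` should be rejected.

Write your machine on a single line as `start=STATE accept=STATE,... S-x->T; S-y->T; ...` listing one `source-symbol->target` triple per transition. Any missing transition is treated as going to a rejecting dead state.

start=q0; accept=q1; q0-a->q0; q0-b->q1; q1-a->q1; q1-b->q2; q2-a->q2; q2-b->q0

The only thing that matters is how many `b`s have appeared, reduced mod 3. Use one state per residue: q0 for 0, …, q2 for 2. Reading `b` moves to the next residue; anything else stays put. q1 is accepting.
3 states suffice.
        a   b  
>  q0   q0  q1 
 * q1   q1  q2 
   q2   q2  q0 
(> = start, * = accepting)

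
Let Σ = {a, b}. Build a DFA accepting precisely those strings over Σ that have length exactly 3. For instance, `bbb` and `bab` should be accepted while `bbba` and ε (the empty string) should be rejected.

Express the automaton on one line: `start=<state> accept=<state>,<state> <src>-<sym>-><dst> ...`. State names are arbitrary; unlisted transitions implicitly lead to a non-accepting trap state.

start=s0 accept=s3 s0-a->s1 s0-b->s1 s1-a->s2 s1-b->s2 s2-a->s3 s2-b->s3 s3-a->s4 s3-b->s4 s4-a->s4 s4-b->s4

Count input length up to 4: every symbol moves from s0 toward s4, which means 'more than 3' and absorbs. Accept from {s3}.
A 5-state machine:
        a   b  
>  s0   s1  s1 
   s1   s2  s2 
   s2   s3  s3 
 * s3   s4  s4 
   s4   s4  s4 
(> = start, * = accepting)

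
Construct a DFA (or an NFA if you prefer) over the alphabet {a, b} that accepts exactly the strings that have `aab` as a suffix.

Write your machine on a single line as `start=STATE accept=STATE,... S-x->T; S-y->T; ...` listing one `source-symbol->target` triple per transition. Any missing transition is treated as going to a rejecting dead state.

Let each state record the length of the longest suffix of the input read so far that is also a prefix of `aab`. q1 means the last symbol is `a`; q2 means the last 2 symbols are `aa`; q3 means the last 3 symbols are `aab`. Accept only at q3, where the string currently ends in `aab`.
A 4-state machine:
        a   b  
>  q0   q1  q0 
   q1   q2  q0 
   q2   q2  q3 
 * q3   q1  q0 
(> = start, * = accepting)

start=q0; accept=q3; q0-a->q1; q0-b->q0; q1-a->q2; q1-b->q0; q2-a->q2; q2-b->q3; q3-a->q1; q3-b->q0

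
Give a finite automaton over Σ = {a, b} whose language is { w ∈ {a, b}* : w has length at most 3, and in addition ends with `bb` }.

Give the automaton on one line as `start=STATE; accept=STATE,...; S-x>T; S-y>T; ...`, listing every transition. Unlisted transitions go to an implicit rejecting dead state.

start=q0; accept=q5,q8; q0-a>q1; q0-b>q2; q1-a>q3; q1-b>q4; q2-a>q3; q2-b>q5; q3-a>q6; q3-b>q7; q4-a>q6; q4-b>q8; q5-a>q6; q5-b>q8; q6-a>q9; q6-b>q10; q7-a>q9; q7-b>q11; q8-a>q9; q8-b>q11; q9-a>q9; q9-b>q10; q10-a>q9; q10-b>q11; q11-a>q9; q11-b>q11

Handle the two conditions separately and then intersect. The first has 5 states tracking the input length, saturating at 4; the second has 3 states tracking how much of the suffix `bb` has currently been matched. A product state is a pair (one from each), accepting exactly when both do.
With 12 states:
          a    b  
>  q0     q1   q2 
   q1     q3   q4 
   q2     q3   q5 
   q3     q6   q7 
   q4     q6   q8 
 * q5     q6   q8 
   q6     q9  q10 
   q7     q9  q11 
 * q8     q9  q11 
   q9     q9  q10 
   q10    q9  q11 
   q11    q9  q11 
(> = start, * = accepting)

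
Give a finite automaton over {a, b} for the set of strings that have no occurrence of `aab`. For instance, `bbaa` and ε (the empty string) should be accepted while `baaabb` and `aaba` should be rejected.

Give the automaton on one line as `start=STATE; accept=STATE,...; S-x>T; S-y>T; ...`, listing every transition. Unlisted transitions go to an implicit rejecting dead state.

start=q0; accept=q0,q1,q2; q0-a>q1; q0-b>q0; q1-a>q2; q1-b>q0; q2-a>q2; q2-b>q3; q3-a>q3; q3-b>q3

Track partial matches of the forbidden pattern `aab`. State q3 is a dead state reached once `aab` has occurred; every other state accepts. q0 means no part of `aab` is currently matched.
        a   b  
>* q0   q1  q0 
 * q1   q2  q0 
 * q2   q2  q3 
   q3   q3  q3 
(> = start, * = accepting)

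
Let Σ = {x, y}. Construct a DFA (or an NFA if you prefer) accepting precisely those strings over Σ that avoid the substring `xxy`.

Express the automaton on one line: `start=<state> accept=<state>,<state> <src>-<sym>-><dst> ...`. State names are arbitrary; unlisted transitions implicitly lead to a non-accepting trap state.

Track partial matches of the forbidden pattern `xxy`. State q3 is a dead state reached once `xxy` has occurred; every other state accepts. q0 means no part of `xxy` is currently matched.
With 4 states:
        x   y  
>* q0   q1  q0 
 * q1   q2  q0 
 * q2   q2  q3 
   q3   q3  q3 
(> = start, * = accepting)

start=q0 accept=q0,q1,q2 q0-x->q1 q0-y->q0 q1-x->q2 q1-y->q0 q2-x->q2 q2-y->q3 q3-x->q3 q3-y->q3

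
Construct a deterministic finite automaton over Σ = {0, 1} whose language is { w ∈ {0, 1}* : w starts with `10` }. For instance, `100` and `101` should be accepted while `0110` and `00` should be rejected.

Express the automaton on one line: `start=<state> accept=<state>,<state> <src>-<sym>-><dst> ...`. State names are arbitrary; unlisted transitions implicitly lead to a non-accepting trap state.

start=q0 accept=q2 q0-0->q3 q0-1->q1 q1-0->q2 q1-1->q3 q2-0->q2 q2-1->q2 q3-0->q3 q3-1->q3

Walk along `10` while the input agrees: from q0 take `1` to q1, and so on. Any deviation drops to the rejecting sink q3. Once q2 is reached the prefix is confirmed and every continuation is accepted.
A 4-state machine:
        0   1  
>  q0   q3  q1 
   q1   q2  q3 
 * q2   q2  q2 
   q3   q3  q3 
(> = start, * = accepting)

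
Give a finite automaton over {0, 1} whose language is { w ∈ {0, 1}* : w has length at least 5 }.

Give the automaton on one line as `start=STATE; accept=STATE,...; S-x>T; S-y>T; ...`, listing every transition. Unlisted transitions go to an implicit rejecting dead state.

start=q0; accept=q5,q6; q0-0>q1; q0-1>q1; q1-0>q2; q1-1>q2; q2-0>q3; q2-1>q3; q3-0>q4; q3-1>q4; q4-0>q5; q4-1>q5; q5-0>q6; q5-1>q6; q6-0>q6; q6-1>q6

We only need to distinguish lengths 0, 1, …, 5, and '>5'. Chain q0 → q1 → q2 → q3 → q4 → q5 → q6 on every symbol, with q6 looping. Accepting states: {q5, q6}.
A 7-state machine:
        0   1  
>  q0   q1  q1 
   q1   q2  q2 
   q2   q3  q3 
   q3   q4  q4 
   q4   q5  q5 
 * q5   q6  q6 
 * q6   q6  q6 
(> = start, * = accepting)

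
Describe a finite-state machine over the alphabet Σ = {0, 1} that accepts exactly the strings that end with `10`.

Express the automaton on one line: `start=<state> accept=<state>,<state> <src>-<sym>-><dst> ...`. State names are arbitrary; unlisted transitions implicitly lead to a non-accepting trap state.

Remember how much of `10` the current input suffix matches. State S0 means no match yet; S1 means the last symbol is `1`; S2 means the last 2 symbols are `10`. Only S2 accepts. On a mismatch, fall back to the longest proper suffix that is still a prefix of `10`.
With 3 states:
        0   1  
>  S0   S0  S1 
   S1   S2  S1 
 * S2   S0  S1 
(> = start, * = accepting)

start=S0 accept=S2 S0-0->S0 S0-1->S1 S1-0->S2 S1-1->S1 S2-0->S0 S2-1->S1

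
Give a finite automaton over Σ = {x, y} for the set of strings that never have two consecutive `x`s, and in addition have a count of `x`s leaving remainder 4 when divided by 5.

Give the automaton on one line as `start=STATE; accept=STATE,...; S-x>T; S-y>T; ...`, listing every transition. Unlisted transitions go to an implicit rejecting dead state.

start=A; accept=I,J; A-x>B; A-y>A; B-x>C; B-y>D; C-x>C; C-y>C; D-x>E; D-y>D; E-x>C; E-y>F; F-x>G; F-y>F; G-x>C; G-y>H; H-x>I; H-y>H; I-x>C; I-y>J; J-x>K; J-y>J; K-x>C; K-y>A

Build one automaton per condition and run them in lockstep. The first has 3 states tracking partial matches of the forbidden pattern `xx`; the second has 5 states tracking the count of `x`s modulo 5. A product state is a pair (one from each), accepting exactly when both do. Equivalent product states are then merged.
11 states suffice.
       x  y 
>  A   B  A 
   B   C  D 
   C   C  C 
   D   E  D 
   E   C  F 
   F   G  F 
   G   C  H 
   H   I  H 
 * I   C  J 
 * J   K  J 
   K   C  A 
(> = start, * = accepting)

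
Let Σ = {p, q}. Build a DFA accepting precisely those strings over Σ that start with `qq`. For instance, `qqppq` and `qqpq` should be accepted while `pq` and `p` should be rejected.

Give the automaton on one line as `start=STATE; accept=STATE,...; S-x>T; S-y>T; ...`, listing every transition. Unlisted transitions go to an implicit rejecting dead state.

Check the first 2 symbols one by one: s0 through s1 record how many have matched `qq` so far; any wrong symbol goes to the dead state s3. After all 2 match we enter the accepting sink s2.
A 4-state machine:
        p   q  
>  s0   s3  s1 
   s1   s3  s2 
 * s2   s2  s2 
   s3   s3  s3 
(> = start, * = accepting)

start=s0; accept=s2; s0-p>s3; s0-q>s1; s1-p>s3; s1-q>s2; s2-p>s2; s2-q>s2; s3-p>s3; s3-q>s3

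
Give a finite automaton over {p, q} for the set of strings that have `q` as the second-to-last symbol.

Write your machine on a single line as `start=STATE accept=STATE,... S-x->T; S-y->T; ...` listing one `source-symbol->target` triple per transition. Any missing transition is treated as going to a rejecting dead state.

Because acceptance depends on a position counted from the end, the machine has to buffer the most recent 2 symbols. Make each state the string of the last up-to-2 symbols read; on input `x` shift the window left and append `x`. Accept when the buffered window has length 2 and begins with `q`.
A 7-state machine:
       p  q 
>  A   B  C 
   B   D  E 
   C   F  G 
   D   D  E 
   E   F  G 
 * F   D  E 
 * G   F  G 
(> = start, * = accepting)

start=A; accept=F,G; A-p->B; A-q->C; B-p->D; B-q->E; C-p->F; C-q->G; D-p->D; D-q->E; E-p->F; E-q->G; F-p->D; F-q->E; G-p->F; G-q->G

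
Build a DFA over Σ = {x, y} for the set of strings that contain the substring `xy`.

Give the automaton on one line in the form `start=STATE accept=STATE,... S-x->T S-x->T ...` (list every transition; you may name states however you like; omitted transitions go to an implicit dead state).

start=q0 accept=q2 q0-x->q1 q0-y->q0 q1-x->q1 q1-y->q2 q2-x->q2 q2-y->q2

States q0..q1 record the length of the longest prefix of `xy` that matches the current input suffix. Reaching q2 means `xy` has been seen, and we stay there forever. Accept from q2.
With 3 states:
        x   y  
>  q0   q1  q0 
   q1   q1  q2 
 * q2   q2  q2 
(> = start, * = accepting)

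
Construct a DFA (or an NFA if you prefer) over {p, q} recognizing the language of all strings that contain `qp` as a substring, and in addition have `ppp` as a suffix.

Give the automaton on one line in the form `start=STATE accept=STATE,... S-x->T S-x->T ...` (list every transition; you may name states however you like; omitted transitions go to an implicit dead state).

Run two small machines in parallel and take their product. One (3 states) tracks whether and how much of `qp` has been seen; the other (4 states) tracks how much of the suffix `ppp` has currently been matched. Each combined state is a pair, one component from each; accept when both components accept. After merging equivalent states the machine shrinks.
        p   q  
>  s0   s0  s1 
   s1   s2  s1 
   s2   s3  s1 
   s3   s4  s1 
 * s4   s4  s1 
(> = start, * = accepting)

start=s0 accept=s4 s0-p->s0 s0-q->s1 s1-p->s2 s1-q->s1 s2-p->s3 s2-q->s1 s3-p->s4 s3-q->s1 s4-p->s4 s4-q->s1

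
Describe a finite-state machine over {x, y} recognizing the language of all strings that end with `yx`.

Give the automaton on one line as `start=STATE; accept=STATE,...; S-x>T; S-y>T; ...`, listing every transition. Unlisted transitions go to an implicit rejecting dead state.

start=q0; accept=q2; q0-x>q0; q0-y>q1; q1-x>q2; q1-y>q1; q2-x>q0; q2-y>q1

Let each state record the length of the longest suffix of the input read so far that is also a prefix of `yx`. q1 means the last symbol is `y`; q2 means the last 2 symbols are `yx`. Accept only at q2, where the string currently ends in `yx`.
A 3-state machine:
        x   y  
>  q0   q0  q1 
   q1   q2  q1 
 * q2   q0  q1 
(> = start, * = accepting)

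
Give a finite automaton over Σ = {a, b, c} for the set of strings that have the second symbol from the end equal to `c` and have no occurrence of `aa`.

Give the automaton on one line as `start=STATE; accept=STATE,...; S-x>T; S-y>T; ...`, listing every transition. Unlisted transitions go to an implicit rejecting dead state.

start=q0; accept=q4,q5,q6; q0-a>q1; q0-b>q0; q0-c>q2; q1-a>q3; q1-b>q0; q1-c>q2; q2-a>q4; q2-b>q5; q2-c>q6; q3-a>q3; q3-b>q3; q3-c>q3; q4-a>q3; q4-b>q0; q4-c>q2; q5-a>q1; q5-b>q0; q5-c>q2; q6-a>q4; q6-b>q5; q6-c>q6

Build one automaton per condition and run them in lockstep. One (13 states) tracks the last 2 symbols read; the other (3 states) tracks partial matches of the forbidden pattern `aa`. Each combined state is a pair, one component from each; accept when both components accept. After merging equivalent states the machine shrinks.
        a   b   c  
>  q0   q1  q0  q2 
   q1   q3  q0  q2 
   q2   q4  q5  q6 
   q3   q3  q3  q3 
 * q4   q3  q0  q2 
 * q5   q1  q0  q2 
 * q6   q4  q5  q6 
(> = start, * = accepting)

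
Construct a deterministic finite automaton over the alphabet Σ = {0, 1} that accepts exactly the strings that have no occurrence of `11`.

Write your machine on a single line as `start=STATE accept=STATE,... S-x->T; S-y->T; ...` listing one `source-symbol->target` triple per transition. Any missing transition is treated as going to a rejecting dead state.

start=s0; accept=s0,s1; s0-0->s0; s0-1->s1; s1-0->s0; s1-1->s2; s2-0->s2; s2-1->s2

Track partial matches of the forbidden pattern `11`. State s2 is a dead state reached once `11` has occurred; every other state accepts. s0 means no part of `11` is currently matched.
A 3-state machine:
        0   1  
>* s0   s0  s1 
 * s1   s0  s2 
   s2   s2  s2 
(> = start, * = accepting)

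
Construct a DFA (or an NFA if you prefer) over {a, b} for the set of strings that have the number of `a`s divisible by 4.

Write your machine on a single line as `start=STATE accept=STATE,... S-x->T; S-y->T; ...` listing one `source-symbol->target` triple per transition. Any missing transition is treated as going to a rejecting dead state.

start=s0; accept=s0; s0-a->s1; s0-b->s0; s1-a->s2; s1-b->s1; s2-a->s3; s2-b->s2; s3-a->s0; s3-b->s3

The only thing that matters is how many `a`s have appeared, reduced mod 4. Use one state per residue: s0 for 0, …, s3 for 3. Reading `a` moves to the next residue; anything else stays put. s0 is accepting.
4 states suffice.
        a   b  
>* s0   s1  s0 
   s1   s2  s1 
   s2   s3  s2 
   s3   s0  s3 
(> = start, * = accepting)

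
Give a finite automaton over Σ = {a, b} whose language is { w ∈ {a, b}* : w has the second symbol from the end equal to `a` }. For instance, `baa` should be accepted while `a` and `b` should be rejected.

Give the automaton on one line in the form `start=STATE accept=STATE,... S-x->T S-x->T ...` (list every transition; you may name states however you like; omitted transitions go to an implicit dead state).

start=s0 accept=s3,s4 s0-a->s1 s0-b->s2 s1-a->s3 s1-b->s4 s2-a->s5 s2-b->s6 s3-a->s3 s3-b->s4 s4-a->s5 s4-b->s6 s5-a->s3 s5-b->s4 s6-a->s5 s6-b->s6

A DFA must remember the last 2 symbols (since which symbol is second-to-last isn't known until the input ends). Use one state per possible window of the last ≤2 symbols; accept from those whose window starts with `a`.
        a   b  
>  s0   s1  s2 
   s1   s3  s4 
   s2   s5  s6 
 * s3   s3  s4 
 * s4   s5  s6 
   s5   s3  s4 
   s6   s5  s6 
(> = start, * = accepting)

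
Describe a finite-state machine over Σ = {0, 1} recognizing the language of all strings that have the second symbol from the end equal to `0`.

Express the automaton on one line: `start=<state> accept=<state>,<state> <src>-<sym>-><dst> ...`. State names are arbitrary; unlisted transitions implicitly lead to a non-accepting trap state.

A DFA must remember the last 2 symbols (since which symbol is second-to-last isn't known until the input ends). Use one state per possible window of the last ≤2 symbols; accept from those whose window starts with `0`.
With 7 states:
        0   1  
>  s0   s1  s2 
   s1   s3  s4 
   s2   s5  s6 
 * s3   s3  s4 
 * s4   s5  s6 
   s5   s3  s4 
   s6   s5  s6 
(> = start, * = accepting)

start=s0 accept=s3,s4 s0-0->s1 s0-1->s2 s1-0->s3 s1-1->s4 s2-0->s5 s2-1->s6 s3-0->s3 s3-1->s4 s4-0->s5 s4-1->s6 s5-0->s3 s5-1->s4 s6-0->s5 s6-1->s6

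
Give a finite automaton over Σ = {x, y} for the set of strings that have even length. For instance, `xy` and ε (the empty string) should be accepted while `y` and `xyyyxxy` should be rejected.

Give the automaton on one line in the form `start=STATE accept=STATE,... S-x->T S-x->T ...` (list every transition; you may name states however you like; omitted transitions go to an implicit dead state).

Only the length mod 2 matters, so use a 2-cycle: from any state, every input symbol moves to the next state, wrapping q1 back to q0. Mark q0 accepting.
A 2-state machine:
        x   y  
>* q0   q1  q1 
   q1   q0  q0 
(> = start, * = accepting)

start=q0 accept=q0 q0-x->q1 q0-y->q1 q1-x->q0 q1-y->q0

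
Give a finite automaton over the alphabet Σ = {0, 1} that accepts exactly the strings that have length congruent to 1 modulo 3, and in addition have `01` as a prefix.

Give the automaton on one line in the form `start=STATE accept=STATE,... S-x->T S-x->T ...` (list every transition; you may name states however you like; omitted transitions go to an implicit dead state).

start=q0 accept=q7 q0-0->q1 q0-1->q2 q1-0->q3 q1-1->q4 q2-0->q3 q2-1->q3 q3-0->q5 q3-1->q5 q4-0->q6 q4-1->q6 q5-0->q2 q5-1->q2 q6-0->q7 q6-1->q7 q7-0->q4 q7-1->q4

Run two small machines in parallel and take their product. The first has 3 states tracking the input length modulo 3; the second has 4 states tracking whether the input so far still matches the prefix `01`. A product state is a pair (one from each), accepting exactly when both do.
8 states suffice.
        0   1  
>  q0   q1  q2 
   q1   q3  q4 
   q2   q3  q3 
   q3   q5  q5 
   q4   q6  q6 
   q5   q2  q2 
   q6   q7  q7 
 * q7   q4  q4 
(> = start, * = accepting)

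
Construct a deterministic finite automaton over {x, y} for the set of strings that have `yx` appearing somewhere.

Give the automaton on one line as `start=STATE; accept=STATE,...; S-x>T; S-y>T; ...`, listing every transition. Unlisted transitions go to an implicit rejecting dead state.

start=q0; accept=q2; q0-x>q0; q0-y>q1; q1-x>q2; q1-y>q1; q2-x>q2; q2-y>q2

States q0..q1 record the length of the longest prefix of `yx` that matches the current input suffix. Reaching q2 means `yx` has been seen, and we stay there forever. Accept from q2.
With 3 states:
        x   y  
>  q0   q0  q1 
   q1   q2  q1 
 * q2   q2  q2 
(> = start, * = accepting)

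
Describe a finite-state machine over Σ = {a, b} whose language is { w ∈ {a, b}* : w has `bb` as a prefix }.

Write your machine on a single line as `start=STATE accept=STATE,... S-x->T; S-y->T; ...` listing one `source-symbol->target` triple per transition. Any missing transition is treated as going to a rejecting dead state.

Check the first 2 symbols one by one: s0 through s1 record how many have matched `bb` so far; any wrong symbol goes to the dead state s3. After all 2 match we enter the accepting sink s2.
        a   b  
>  s0   s3  s1 
   s1   s3  s2 
 * s2   s2  s2 
   s3   s3  s3 
(> = start, * = accepting)

start=s0; accept=s2; s0-a->s3; s0-b->s1; s1-a->s3; s1-b->s2; s2-a->s2; s2-b->s2; s3-a->s3; s3-b->s3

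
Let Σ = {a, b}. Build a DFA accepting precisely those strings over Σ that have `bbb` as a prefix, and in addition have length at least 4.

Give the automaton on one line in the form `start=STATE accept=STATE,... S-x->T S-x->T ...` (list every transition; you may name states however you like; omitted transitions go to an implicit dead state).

Run two small machines in parallel and take their product. The first has 5 states tracking whether the input so far still matches the prefix `bbb`; the second has 6 states tracking the input length, saturating at 5. A product state is a pair (one from each), accepting exactly when both do. After merging equivalent states the machine shrinks.
With 6 states:
        a   b  
>  q0   q1  q2 
   q1   q1  q1 
   q2   q1  q3 
   q3   q1  q4 
   q4   q5  q5 
 * q5   q5  q5 
(> = start, * = accepting)

start=q0 accept=q5 q0-a->q1 q0-b->q2 q1-a->q1 q1-b->q1 q2-a->q1 q2-b->q3 q3-a->q1 q3-b->q4 q4-a->q5 q4-b->q5 q5-a->q5 q5-b->q5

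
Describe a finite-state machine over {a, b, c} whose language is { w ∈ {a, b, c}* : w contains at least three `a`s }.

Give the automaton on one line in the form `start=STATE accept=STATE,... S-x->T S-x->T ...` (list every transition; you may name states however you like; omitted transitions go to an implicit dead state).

Only the number of `a`s matters, and only up to 4. Make a chain s0 → s1 → s2 → s3 → s4 advanced by each `a` (with s4 absorbing); every other symbol self-loops. The accepting set is {s3, s4}.
With 5 states:
        a   b   c  
>  s0   s1  s0  s0 
   s1   s2  s1  s1 
   s2   s3  s2  s2 
 * s3   s4  s3  s3 
 * s4   s4  s4  s4 
(> = start, * = accepting)

start=s0 accept=s3,s4 s0-a->s1 s0-b->s0 s0-c->s0 s1-a->s2 s1-b->s1 s1-c->s1 s2-a->s3 s2-b->s2 s2-c->s2 s3-a->s4 s3-b->s3 s3-c->s3 s4-a->s4 s4-b->s4 s4-c->s4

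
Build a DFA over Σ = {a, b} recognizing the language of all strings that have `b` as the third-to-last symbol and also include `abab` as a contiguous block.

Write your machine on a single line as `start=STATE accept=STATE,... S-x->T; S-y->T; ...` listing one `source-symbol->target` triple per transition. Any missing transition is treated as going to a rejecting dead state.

start=S0; accept=S15,S18,S19,S20; S0-a->S1; S0-b->S2; S1-a->S3; S1-b->S4; S2-a->S5; S2-b->S6; S3-a->S7; S3-b->S8; S4-a->S9; S4-b->S10; S5-a->S11; S5-b->S12; S6-a->S13; S6-b->S14; S7-a->S7; S7-b->S8; S8-a->S9; S8-b->S10; S9-a->S11; S9-b->S15; S10-a->S13; S10-b->S14; S11-a->S7; S11-b->S8; S12-a->S9; S12-b->S10; S13-a->S11; S13-b->S12; S14-a->S13; S14-b->S14; S15-a->S16; S15-b->S17; S16-a->S18; S16-b->S15; S17-a->S19; S17-b->S20; S18-a->S21; S18-b->S22; S19-a->S18; S19-b->S15; S20-a->S19; S20-b->S20; S21-a->S21; S21-b->S22; S22-a->S16; S22-b->S17

Run two small machines in parallel and take their product. The first has 15 states tracking the last 3 symbols read; the second has 5 states tracking whether and how much of `abab` has been seen. A product state is a pair (one from each), accepting exactly when both do.
A 23-state machine:
          a    b  
>  S0     S1   S2 
   S1     S3   S4 
   S2     S5   S6 
   S3     S7   S8 
   S4     S9  S10 
   S5    S11  S12 
   S6    S13  S14 
   S7     S7   S8 
   S8     S9  S10 
   S9    S11  S15 
   S10   S13  S14 
   S11    S7   S8 
   S12    S9  S10 
   S13   S11  S12 
   S14   S13  S14 
 * S15   S16  S17 
   S16   S18  S15 
   S17   S19  S20 
 * S18   S21  S22 
 * S19   S18  S15 
 * S20   S19  S20 
   S21   S21  S22 
   S22   S16  S17 
(> = start, * = accepting)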